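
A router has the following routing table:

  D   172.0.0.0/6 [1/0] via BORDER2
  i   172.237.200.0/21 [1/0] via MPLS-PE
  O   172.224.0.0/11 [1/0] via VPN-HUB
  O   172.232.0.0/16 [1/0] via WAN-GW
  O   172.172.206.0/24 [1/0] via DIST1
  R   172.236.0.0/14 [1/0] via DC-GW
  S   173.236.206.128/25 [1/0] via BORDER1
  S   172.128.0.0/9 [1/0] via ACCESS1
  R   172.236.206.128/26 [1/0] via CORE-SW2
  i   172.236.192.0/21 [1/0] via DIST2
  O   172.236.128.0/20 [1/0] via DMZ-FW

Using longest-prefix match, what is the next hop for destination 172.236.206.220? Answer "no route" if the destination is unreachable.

Routes whose prefix contains 172.236.206.220:
  172.0.0.0/6 (172.0.0.0 - 175.255.255.255) -> BORDER2
  172.128.0.0/9 (172.128.0.0 - 172.255.255.255) -> ACCESS1
  172.224.0.0/11 (172.224.0.0 - 172.255.255.255) -> VPN-HUB
  172.236.0.0/14 (172.236.0.0 - 172.239.255.255) -> DC-GW
More-specific entries that do NOT match:
  172.236.206.128/26 (172.236.206.128 - 172.236.206.191) does not contain 172.236.206.220
  173.236.206.128/25 (173.236.206.128 - 173.236.206.255) does not contain 172.236.206.220
  172.172.206.0/24 (172.172.206.0 - 172.172.206.255) does not contain 172.236.206.220
  172.237.200.0/21 (172.237.200.0 - 172.237.207.255) does not contain 172.236.206.220
  172.236.192.0/21 (172.236.192.0 - 172.236.199.255) does not contain 172.236.206.220
  172.236.128.0/20 (172.236.128.0 - 172.236.143.255) does not contain 172.236.206.220
  172.232.0.0/16 (172.232.0.0 - 172.232.255.255) does not contain 172.236.206.220
Longest matching prefix is /14 -> next hop DC-GW.

DC-GW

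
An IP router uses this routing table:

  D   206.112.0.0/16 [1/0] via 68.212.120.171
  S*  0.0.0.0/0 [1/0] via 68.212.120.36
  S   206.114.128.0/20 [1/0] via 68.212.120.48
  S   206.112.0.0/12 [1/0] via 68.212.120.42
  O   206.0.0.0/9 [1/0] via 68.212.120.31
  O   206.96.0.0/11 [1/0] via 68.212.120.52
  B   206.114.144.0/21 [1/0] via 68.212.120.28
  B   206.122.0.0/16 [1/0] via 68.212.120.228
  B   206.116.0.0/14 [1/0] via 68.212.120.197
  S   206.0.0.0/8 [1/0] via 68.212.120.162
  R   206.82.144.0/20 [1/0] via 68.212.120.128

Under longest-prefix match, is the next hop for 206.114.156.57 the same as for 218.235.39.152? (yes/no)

no

206.114.156.57: longest match 206.112.0.0/12 -> 68.212.120.42
218.235.39.152: longest match 0.0.0.0/0 -> 68.212.120.36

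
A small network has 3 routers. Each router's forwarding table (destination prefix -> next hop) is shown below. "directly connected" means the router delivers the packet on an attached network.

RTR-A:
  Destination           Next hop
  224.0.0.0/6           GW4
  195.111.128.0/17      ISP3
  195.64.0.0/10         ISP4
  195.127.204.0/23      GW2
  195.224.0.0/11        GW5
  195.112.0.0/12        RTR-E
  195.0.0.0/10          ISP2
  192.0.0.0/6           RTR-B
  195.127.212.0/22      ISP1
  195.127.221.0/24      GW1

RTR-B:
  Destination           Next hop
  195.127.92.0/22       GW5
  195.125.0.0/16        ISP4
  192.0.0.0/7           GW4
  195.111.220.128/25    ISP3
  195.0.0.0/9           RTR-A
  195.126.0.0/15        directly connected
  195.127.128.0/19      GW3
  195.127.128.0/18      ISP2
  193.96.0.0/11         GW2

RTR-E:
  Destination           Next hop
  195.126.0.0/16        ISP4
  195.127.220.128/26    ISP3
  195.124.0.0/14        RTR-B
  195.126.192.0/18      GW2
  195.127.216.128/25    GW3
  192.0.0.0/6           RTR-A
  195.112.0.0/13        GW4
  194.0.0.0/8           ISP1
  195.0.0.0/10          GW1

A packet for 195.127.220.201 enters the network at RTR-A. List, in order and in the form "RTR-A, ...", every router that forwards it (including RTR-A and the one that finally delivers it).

At RTR-A: longest match for 195.127.220.201 is 195.112.0.0/12 -> RTR-E
At RTR-E: longest match for 195.127.220.201 is 195.124.0.0/14 -> RTR-B
At RTR-B: longest match for 195.127.220.201 is 195.126.0.0/15 -> directly connected

RTR-A, RTR-E, RTR-B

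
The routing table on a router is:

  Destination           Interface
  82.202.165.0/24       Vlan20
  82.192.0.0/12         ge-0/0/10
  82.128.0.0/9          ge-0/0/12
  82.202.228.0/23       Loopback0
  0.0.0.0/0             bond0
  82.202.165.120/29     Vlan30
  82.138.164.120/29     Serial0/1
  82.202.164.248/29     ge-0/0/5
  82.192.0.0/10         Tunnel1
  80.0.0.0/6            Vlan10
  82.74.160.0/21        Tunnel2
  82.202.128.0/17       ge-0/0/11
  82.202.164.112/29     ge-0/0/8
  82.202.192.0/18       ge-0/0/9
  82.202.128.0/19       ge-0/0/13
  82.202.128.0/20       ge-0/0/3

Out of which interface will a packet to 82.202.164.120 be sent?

ge-0/0/11

Routes whose prefix contains 82.202.164.120:
  0.0.0.0/0 (default, matches everything) -> bond0
  80.0.0.0/6 (80.0.0.0 - 83.255.255.255) -> Vlan10
  82.128.0.0/9 (82.128.0.0 - 82.255.255.255) -> ge-0/0/12
  82.192.0.0/10 (82.192.0.0 - 82.255.255.255) -> Tunnel1
  82.192.0.0/12 (82.192.0.0 - 82.207.255.255) -> ge-0/0/10
  82.202.128.0/17 (82.202.128.0 - 82.202.255.255) -> ge-0/0/11
More-specific entries that do NOT match:
  82.202.165.120/29 (82.202.165.120 - 82.202.165.127) does not contain 82.202.164.120
  82.138.164.120/29 (82.138.164.120 - 82.138.164.127) does not contain 82.202.164.120
  82.202.164.248/29 (82.202.164.248 - 82.202.164.255) does not contain 82.202.164.120
  82.202.164.112/29 (82.202.164.112 - 82.202.164.119) does not contain 82.202.164.120
  82.202.165.0/24 (82.202.165.0 - 82.202.165.255) does not contain 82.202.164.120
  82.202.228.0/23 (82.202.228.0 - 82.202.229.255) does not contain 82.202.164.120
  82.74.160.0/21 (82.74.160.0 - 82.74.167.255) does not contain 82.202.164.120
  82.202.128.0/20 (82.202.128.0 - 82.202.143.255) does not contain 82.202.164.120
  82.202.128.0/19 (82.202.128.0 - 82.202.159.255) does not contain 82.202.164.120
  82.202.192.0/18 (82.202.192.0 - 82.202.255.255) does not contain 82.202.164.120
Longest matching prefix is /17 -> interface ge-0/0/11.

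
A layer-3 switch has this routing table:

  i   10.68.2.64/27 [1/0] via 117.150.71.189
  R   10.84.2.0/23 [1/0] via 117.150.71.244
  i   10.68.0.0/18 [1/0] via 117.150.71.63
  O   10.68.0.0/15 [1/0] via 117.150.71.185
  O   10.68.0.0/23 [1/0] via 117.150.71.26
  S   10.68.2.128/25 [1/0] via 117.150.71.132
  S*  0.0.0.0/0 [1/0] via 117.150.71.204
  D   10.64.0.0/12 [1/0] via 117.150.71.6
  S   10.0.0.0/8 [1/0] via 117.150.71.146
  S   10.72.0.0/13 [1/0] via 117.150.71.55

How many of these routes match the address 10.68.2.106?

Prefixes containing 10.68.2.106:
  0.0.0.0/0 (default, matches everything)
  10.0.0.0/8 (10.0.0.0 - 10.255.255.255)
  10.64.0.0/12 (10.64.0.0 - 10.79.255.255)
  10.68.0.0/15 (10.68.0.0 - 10.69.255.255)
  10.68.0.0/18 (10.68.0.0 - 10.68.63.255)
Total matching entries: 5.

5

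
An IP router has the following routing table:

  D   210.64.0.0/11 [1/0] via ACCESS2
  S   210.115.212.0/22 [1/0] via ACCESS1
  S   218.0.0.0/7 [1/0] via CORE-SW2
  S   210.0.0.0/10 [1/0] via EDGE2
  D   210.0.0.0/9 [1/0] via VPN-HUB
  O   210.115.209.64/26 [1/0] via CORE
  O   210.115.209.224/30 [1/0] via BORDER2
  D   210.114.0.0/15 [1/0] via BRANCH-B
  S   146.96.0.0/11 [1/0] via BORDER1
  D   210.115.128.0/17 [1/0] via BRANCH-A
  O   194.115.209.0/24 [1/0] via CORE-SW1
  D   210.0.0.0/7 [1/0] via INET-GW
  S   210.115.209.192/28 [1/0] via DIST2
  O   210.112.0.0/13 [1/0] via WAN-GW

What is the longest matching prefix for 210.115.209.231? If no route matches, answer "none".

Entries matching 210.115.209.231:
  210.0.0.0/7 (210.0.0.0 - 211.255.255.255)
  210.0.0.0/9 (210.0.0.0 - 210.127.255.255)
  210.112.0.0/13 (210.112.0.0 - 210.119.255.255)
  210.114.0.0/15 (210.114.0.0 - 210.115.255.255)
  210.115.128.0/17 (210.115.128.0 - 210.115.255.255)
Most specific is 210.115.128.0/17.

210.115.128.0/17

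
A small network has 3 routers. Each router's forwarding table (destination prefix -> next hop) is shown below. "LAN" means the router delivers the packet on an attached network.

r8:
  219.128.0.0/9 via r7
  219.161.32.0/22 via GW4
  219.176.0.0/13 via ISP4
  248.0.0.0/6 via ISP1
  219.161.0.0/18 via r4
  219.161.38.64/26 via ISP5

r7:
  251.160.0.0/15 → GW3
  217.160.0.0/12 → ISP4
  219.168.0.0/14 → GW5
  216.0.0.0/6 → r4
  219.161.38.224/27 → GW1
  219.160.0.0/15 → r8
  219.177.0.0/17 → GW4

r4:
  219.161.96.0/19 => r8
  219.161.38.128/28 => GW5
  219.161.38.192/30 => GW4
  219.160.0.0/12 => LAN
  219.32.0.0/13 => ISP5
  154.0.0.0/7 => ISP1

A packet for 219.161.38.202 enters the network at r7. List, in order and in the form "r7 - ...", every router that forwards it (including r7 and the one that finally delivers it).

At r7: longest match for 219.161.38.202 is 219.160.0.0/15 -> r8
At r8: longest match for 219.161.38.202 is 219.161.0.0/18 -> r4
At r4: longest match for 219.161.38.202 is 219.160.0.0/12 -> LAN

r7 - r8 - r4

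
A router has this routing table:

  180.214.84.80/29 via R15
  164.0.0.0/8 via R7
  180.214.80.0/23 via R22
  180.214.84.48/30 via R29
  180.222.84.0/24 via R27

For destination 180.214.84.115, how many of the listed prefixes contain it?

0

No listed prefix contains 180.214.84.115.
Total matching entries: 0.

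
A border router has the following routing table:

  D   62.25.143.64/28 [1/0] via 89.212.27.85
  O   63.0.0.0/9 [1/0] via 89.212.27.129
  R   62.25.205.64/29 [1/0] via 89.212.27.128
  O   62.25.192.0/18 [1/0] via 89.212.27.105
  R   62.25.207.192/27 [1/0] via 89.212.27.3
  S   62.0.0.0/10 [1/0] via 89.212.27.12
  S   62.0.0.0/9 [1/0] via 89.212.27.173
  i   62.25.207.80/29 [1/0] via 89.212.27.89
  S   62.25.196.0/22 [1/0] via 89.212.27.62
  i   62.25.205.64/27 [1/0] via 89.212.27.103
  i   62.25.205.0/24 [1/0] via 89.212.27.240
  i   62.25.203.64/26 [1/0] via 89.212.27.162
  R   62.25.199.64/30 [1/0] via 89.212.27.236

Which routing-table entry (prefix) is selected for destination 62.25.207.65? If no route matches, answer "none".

62.25.192.0/18

Entries matching 62.25.207.65:
  62.0.0.0/9 (62.0.0.0 - 62.127.255.255)
  62.0.0.0/10 (62.0.0.0 - 62.63.255.255)
  62.25.192.0/18 (62.25.192.0 - 62.25.255.255)
Most specific is 62.25.192.0/18.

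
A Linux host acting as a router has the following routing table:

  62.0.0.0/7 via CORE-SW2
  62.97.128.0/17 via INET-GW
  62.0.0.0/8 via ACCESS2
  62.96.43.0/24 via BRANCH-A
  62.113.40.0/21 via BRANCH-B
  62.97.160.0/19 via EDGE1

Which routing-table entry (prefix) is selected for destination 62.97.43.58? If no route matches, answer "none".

Entries matching 62.97.43.58:
  62.0.0.0/7 (62.0.0.0 - 63.255.255.255)
  62.0.0.0/8 (62.0.0.0 - 62.255.255.255)
Most specific is 62.0.0.0/8.

62.0.0.0/8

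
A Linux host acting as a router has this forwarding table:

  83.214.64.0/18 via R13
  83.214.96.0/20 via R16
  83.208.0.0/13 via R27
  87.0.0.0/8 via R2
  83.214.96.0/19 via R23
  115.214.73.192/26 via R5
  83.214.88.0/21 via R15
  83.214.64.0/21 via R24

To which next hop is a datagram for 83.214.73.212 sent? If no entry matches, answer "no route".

R13

Routes whose prefix contains 83.214.73.212:
  83.208.0.0/13 (83.208.0.0 - 83.215.255.255) -> R27
  83.214.64.0/18 (83.214.64.0 - 83.214.127.255) -> R13
More-specific entries that do NOT match:
  115.214.73.192/26 (115.214.73.192 - 115.214.73.255) does not contain 83.214.73.212
  83.214.88.0/21 (83.214.88.0 - 83.214.95.255) does not contain 83.214.73.212
  83.214.64.0/21 (83.214.64.0 - 83.214.71.255) does not contain 83.214.73.212
  83.214.96.0/20 (83.214.96.0 - 83.214.111.255) does not contain 83.214.73.212
  83.214.96.0/19 (83.214.96.0 - 83.214.127.255) does not contain 83.214.73.212
Longest matching prefix is /18 -> next hop R13.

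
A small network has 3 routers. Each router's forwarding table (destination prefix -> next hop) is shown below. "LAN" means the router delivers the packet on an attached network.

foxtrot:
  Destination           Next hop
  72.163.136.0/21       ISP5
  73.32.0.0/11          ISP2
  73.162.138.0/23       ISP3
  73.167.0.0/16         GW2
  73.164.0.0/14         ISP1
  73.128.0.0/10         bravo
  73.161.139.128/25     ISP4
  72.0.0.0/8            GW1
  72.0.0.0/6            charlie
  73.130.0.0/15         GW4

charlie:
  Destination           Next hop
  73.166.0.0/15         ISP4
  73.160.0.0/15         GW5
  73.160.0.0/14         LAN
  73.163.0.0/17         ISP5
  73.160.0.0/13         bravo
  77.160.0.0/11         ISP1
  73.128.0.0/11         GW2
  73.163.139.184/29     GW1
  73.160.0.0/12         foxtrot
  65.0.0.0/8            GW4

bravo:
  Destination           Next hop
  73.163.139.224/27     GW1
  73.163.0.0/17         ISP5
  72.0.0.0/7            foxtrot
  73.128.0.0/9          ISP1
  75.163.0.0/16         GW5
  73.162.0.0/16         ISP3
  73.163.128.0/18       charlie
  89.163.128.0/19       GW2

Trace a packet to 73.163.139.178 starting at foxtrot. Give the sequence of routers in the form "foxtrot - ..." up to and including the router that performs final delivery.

At foxtrot: longest match for 73.163.139.178 is 73.128.0.0/10 -> bravo
At bravo: longest match for 73.163.139.178 is 73.163.128.0/18 -> charlie
At charlie: longest match for 73.163.139.178 is 73.160.0.0/14 -> LAN

foxtrot - bravo - charlie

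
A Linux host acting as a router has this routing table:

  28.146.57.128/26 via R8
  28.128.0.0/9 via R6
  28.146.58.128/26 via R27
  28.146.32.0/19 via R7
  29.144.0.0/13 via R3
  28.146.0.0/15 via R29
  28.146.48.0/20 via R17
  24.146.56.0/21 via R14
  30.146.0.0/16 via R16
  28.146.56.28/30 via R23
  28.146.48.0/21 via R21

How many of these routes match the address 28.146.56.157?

4

Prefixes containing 28.146.56.157:
  28.128.0.0/9 (28.128.0.0 - 28.255.255.255)
  28.146.0.0/15 (28.146.0.0 - 28.147.255.255)
  28.146.32.0/19 (28.146.32.0 - 28.146.63.255)
  28.146.48.0/20 (28.146.48.0 - 28.146.63.255)
Total matching entries: 4.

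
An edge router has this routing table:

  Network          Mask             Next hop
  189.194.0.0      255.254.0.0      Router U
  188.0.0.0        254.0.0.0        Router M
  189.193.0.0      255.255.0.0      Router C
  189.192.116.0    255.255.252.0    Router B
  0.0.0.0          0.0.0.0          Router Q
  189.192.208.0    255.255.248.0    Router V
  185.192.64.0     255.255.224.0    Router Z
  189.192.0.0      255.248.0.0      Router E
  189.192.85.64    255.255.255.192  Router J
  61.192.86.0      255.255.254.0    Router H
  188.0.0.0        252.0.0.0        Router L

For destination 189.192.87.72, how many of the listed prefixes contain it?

4

Prefixes containing 189.192.87.72:
  0.0.0.0/0 (default, matches everything)
  188.0.0.0/6 (188.0.0.0 - 191.255.255.255)
  188.0.0.0/7 (188.0.0.0 - 189.255.255.255)
  189.192.0.0/13 (189.192.0.0 - 189.199.255.255)
Total matching entries: 4.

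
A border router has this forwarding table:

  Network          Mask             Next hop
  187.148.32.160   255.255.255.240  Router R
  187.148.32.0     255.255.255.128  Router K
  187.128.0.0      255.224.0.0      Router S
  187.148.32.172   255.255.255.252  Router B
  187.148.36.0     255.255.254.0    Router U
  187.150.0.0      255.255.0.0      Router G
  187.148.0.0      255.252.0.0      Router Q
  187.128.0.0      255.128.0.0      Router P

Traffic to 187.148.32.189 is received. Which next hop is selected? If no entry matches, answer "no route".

Router Q

Routes whose prefix contains 187.148.32.189:
  187.128.0.0/9 (187.128.0.0 - 187.255.255.255) -> Router P
  187.128.0.0/11 (187.128.0.0 - 187.159.255.255) -> Router S
  187.148.0.0/14 (187.148.0.0 - 187.151.255.255) -> Router Q
More-specific entries that do NOT match:
  187.148.32.172/30 (187.148.32.172 - 187.148.32.175) does not contain 187.148.32.189
  187.148.32.160/28 (187.148.32.160 - 187.148.32.175) does not contain 187.148.32.189
  187.148.32.0/25 (187.148.32.0 - 187.148.32.127) does not contain 187.148.32.189
  187.148.36.0/23 (187.148.36.0 - 187.148.37.255) does not contain 187.148.32.189
  187.150.0.0/16 (187.150.0.0 - 187.150.255.255) does not contain 187.148.32.189
Longest matching prefix is /14 -> next hop Router Q.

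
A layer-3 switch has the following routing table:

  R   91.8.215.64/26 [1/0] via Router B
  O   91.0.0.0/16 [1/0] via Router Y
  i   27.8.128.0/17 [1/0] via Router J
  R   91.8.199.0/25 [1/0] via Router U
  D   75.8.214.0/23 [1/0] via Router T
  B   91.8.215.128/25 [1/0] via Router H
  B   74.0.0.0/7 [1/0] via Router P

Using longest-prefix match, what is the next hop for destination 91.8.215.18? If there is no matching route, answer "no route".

No entry's prefix contains 91.8.215.18; there is no default route.

no route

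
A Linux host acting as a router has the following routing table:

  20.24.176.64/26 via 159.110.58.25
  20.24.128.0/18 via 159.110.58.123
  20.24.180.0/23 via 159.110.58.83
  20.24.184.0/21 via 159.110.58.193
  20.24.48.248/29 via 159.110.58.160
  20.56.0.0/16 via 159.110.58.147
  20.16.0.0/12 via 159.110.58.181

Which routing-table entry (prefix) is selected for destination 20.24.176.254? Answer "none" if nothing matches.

Entries matching 20.24.176.254:
  20.16.0.0/12 (20.16.0.0 - 20.31.255.255)
  20.24.128.0/18 (20.24.128.0 - 20.24.191.255)
Most specific is 20.24.128.0/18.

20.24.128.0/18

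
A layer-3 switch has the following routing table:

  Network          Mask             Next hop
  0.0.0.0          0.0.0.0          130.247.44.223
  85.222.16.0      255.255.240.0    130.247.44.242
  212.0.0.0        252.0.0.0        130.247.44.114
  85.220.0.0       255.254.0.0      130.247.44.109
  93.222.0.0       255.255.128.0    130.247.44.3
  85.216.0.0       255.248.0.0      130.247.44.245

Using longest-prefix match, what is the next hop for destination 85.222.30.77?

130.247.44.242

Routes whose prefix contains 85.222.30.77:
  0.0.0.0/0 (default, matches everything) -> 130.247.44.223
  85.216.0.0/13 (85.216.0.0 - 85.223.255.255) -> 130.247.44.245
  85.222.16.0/20 (85.222.16.0 - 85.222.31.255) -> 130.247.44.242
Longest matching prefix is /20 -> next hop 130.247.44.242.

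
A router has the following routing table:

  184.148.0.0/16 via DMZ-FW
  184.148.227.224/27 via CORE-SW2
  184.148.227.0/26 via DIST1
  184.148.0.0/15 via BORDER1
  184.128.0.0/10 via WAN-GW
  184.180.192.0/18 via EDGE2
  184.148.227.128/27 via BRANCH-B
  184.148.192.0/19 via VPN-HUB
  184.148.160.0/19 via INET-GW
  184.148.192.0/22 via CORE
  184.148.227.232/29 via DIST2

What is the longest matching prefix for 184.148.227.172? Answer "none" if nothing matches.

184.148.0.0/16

Entries matching 184.148.227.172:
  184.128.0.0/10 (184.128.0.0 - 184.191.255.255)
  184.148.0.0/15 (184.148.0.0 - 184.149.255.255)
  184.148.0.0/16 (184.148.0.0 - 184.148.255.255)
Most specific is 184.148.0.0/16.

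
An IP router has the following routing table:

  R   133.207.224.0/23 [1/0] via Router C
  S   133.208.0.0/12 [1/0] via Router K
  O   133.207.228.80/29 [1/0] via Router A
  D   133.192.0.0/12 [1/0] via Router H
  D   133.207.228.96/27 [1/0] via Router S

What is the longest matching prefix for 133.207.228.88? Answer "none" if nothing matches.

133.192.0.0/12

Entries matching 133.207.228.88:
  133.192.0.0/12 (133.192.0.0 - 133.207.255.255)
Most specific is 133.192.0.0/12.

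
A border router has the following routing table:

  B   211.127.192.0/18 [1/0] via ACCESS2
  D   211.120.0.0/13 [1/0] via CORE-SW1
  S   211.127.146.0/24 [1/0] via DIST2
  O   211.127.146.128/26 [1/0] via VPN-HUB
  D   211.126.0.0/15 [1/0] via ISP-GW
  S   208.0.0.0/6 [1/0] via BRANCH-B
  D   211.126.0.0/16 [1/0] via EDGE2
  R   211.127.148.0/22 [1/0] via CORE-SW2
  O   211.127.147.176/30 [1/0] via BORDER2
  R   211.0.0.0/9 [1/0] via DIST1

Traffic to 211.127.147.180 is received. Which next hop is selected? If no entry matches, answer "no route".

ISP-GW

Routes whose prefix contains 211.127.147.180:
  208.0.0.0/6 (208.0.0.0 - 211.255.255.255) -> BRANCH-B
  211.0.0.0/9 (211.0.0.0 - 211.127.255.255) -> DIST1
  211.120.0.0/13 (211.120.0.0 - 211.127.255.255) -> CORE-SW1
  211.126.0.0/15 (211.126.0.0 - 211.127.255.255) -> ISP-GW
More-specific entries that do NOT match:
  211.127.147.176/30 (211.127.147.176 - 211.127.147.179) does not contain 211.127.147.180
  211.127.146.128/26 (211.127.146.128 - 211.127.146.191) does not contain 211.127.147.180
  211.127.146.0/24 (211.127.146.0 - 211.127.146.255) does not contain 211.127.147.180
  211.127.148.0/22 (211.127.148.0 - 211.127.151.255) does not contain 211.127.147.180
  211.127.192.0/18 (211.127.192.0 - 211.127.255.255) does not contain 211.127.147.180
  211.126.0.0/16 (211.126.0.0 - 211.126.255.255) does not contain 211.127.147.180
Longest matching prefix is /15 -> next hop ISP-GW.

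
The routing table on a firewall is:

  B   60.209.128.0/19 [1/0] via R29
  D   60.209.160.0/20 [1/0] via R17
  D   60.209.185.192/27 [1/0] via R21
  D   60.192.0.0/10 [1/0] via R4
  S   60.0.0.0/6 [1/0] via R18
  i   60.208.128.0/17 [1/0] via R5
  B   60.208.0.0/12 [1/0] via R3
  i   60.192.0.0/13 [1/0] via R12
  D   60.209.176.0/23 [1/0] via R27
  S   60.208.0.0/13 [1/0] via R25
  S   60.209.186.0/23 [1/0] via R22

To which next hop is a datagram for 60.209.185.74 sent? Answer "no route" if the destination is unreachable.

Routes whose prefix contains 60.209.185.74:
  60.0.0.0/6 (60.0.0.0 - 63.255.255.255) -> R18
  60.192.0.0/10 (60.192.0.0 - 60.255.255.255) -> R4
  60.208.0.0/12 (60.208.0.0 - 60.223.255.255) -> R3
  60.208.0.0/13 (60.208.0.0 - 60.215.255.255) -> R25
More-specific entries that do NOT match:
  60.209.185.192/27 (60.209.185.192 - 60.209.185.223) does not contain 60.209.185.74
  60.209.176.0/23 (60.209.176.0 - 60.209.177.255) does not contain 60.209.185.74
  60.209.186.0/23 (60.209.186.0 - 60.209.187.255) does not contain 60.209.185.74
  60.209.160.0/20 (60.209.160.0 - 60.209.175.255) does not contain 60.209.185.74
  60.209.128.0/19 (60.209.128.0 - 60.209.159.255) does not contain 60.209.185.74
  60.208.128.0/17 (60.208.128.0 - 60.208.255.255) does not contain 60.209.185.74
Longest matching prefix is /13 -> next hop R25.

R25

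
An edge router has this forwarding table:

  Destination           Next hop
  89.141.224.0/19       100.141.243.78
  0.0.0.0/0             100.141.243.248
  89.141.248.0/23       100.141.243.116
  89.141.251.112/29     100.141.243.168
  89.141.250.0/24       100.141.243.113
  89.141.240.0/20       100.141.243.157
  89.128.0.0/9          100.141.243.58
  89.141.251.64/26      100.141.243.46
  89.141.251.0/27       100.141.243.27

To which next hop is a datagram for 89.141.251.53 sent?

Routes whose prefix contains 89.141.251.53:
  0.0.0.0/0 (default, matches everything) -> 100.141.243.248
  89.128.0.0/9 (89.128.0.0 - 89.255.255.255) -> 100.141.243.58
  89.141.224.0/19 (89.141.224.0 - 89.141.255.255) -> 100.141.243.78
  89.141.240.0/20 (89.141.240.0 - 89.141.255.255) -> 100.141.243.157
More-specific entries that do NOT match:
  89.141.251.112/29 (89.141.251.112 - 89.141.251.119) does not contain 89.141.251.53
  89.141.251.0/27 (89.141.251.0 - 89.141.251.31) does not contain 89.141.251.53
  89.141.251.64/26 (89.141.251.64 - 89.141.251.127) does not contain 89.141.251.53
  89.141.250.0/24 (89.141.250.0 - 89.141.250.255) does not contain 89.141.251.53
  89.141.248.0/23 (89.141.248.0 - 89.141.249.255) does not contain 89.141.251.53
Longest matching prefix is /20 -> next hop 100.141.243.157.

100.141.243.157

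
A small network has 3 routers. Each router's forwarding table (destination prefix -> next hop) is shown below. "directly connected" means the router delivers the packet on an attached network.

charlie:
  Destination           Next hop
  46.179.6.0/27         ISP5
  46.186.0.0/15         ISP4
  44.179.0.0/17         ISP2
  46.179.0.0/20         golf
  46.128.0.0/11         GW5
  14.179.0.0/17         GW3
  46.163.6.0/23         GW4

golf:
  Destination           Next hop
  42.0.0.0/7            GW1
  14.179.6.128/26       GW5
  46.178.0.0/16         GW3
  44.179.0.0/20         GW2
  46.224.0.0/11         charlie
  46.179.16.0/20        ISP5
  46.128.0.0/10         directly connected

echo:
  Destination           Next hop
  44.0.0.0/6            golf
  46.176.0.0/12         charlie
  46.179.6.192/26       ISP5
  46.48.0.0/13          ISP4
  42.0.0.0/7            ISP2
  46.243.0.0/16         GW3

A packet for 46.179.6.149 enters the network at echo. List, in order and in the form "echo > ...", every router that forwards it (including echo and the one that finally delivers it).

echo > charlie > golf

At echo: longest match for 46.179.6.149 is 46.176.0.0/12 -> charlie
At charlie: longest match for 46.179.6.149 is 46.179.0.0/20 -> golf
At golf: longest match for 46.179.6.149 is 46.128.0.0/10 -> directly connected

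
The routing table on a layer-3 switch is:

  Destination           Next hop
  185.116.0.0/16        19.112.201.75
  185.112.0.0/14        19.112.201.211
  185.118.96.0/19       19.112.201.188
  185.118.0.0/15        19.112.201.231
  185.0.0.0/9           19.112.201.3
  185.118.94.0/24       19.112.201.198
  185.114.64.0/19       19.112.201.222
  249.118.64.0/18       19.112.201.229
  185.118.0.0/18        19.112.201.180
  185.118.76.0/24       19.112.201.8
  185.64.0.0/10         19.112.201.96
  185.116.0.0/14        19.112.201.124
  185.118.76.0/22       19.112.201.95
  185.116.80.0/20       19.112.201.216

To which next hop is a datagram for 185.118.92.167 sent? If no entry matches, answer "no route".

19.112.201.231

Routes whose prefix contains 185.118.92.167:
  185.0.0.0/9 (185.0.0.0 - 185.127.255.255) -> 19.112.201.3
  185.64.0.0/10 (185.64.0.0 - 185.127.255.255) -> 19.112.201.96
  185.116.0.0/14 (185.116.0.0 - 185.119.255.255) -> 19.112.201.124
  185.118.0.0/15 (185.118.0.0 - 185.119.255.255) -> 19.112.201.231
More-specific entries that do NOT match:
  185.118.94.0/24 (185.118.94.0 - 185.118.94.255) does not contain 185.118.92.167
  185.118.76.0/24 (185.118.76.0 - 185.118.76.255) does not contain 185.118.92.167
  185.118.76.0/22 (185.118.76.0 - 185.118.79.255) does not contain 185.118.92.167
  185.116.80.0/20 (185.116.80.0 - 185.116.95.255) does not contain 185.118.92.167
  185.118.96.0/19 (185.118.96.0 - 185.118.127.255) does not contain 185.118.92.167
  185.114.64.0/19 (185.114.64.0 - 185.114.95.255) does not contain 185.118.92.167
  249.118.64.0/18 (249.118.64.0 - 249.118.127.255) does not contain 185.118.92.167
  185.118.0.0/18 (185.118.0.0 - 185.118.63.255) does not contain 185.118.92.167
  185.116.0.0/16 (185.116.0.0 - 185.116.255.255) does not contain 185.118.92.167
Longest matching prefix is /15 -> next hop 19.112.201.231.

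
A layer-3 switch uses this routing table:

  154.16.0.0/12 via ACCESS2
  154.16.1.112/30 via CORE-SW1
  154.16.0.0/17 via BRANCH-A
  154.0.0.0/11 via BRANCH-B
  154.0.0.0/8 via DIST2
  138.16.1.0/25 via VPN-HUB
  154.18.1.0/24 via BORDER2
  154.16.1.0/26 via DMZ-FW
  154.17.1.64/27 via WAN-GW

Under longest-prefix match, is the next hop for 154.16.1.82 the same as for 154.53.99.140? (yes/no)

no

154.16.1.82: longest match 154.16.0.0/17 -> BRANCH-A
154.53.99.140: longest match 154.0.0.0/8 -> DIST2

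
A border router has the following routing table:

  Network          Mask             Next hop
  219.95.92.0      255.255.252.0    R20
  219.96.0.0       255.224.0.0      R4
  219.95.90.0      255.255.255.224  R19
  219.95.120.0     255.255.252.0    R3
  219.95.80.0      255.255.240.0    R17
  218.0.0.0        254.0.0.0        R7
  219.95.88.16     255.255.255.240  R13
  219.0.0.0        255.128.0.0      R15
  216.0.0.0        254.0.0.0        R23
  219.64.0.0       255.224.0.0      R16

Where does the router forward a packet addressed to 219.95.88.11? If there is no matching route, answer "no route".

Routes whose prefix contains 219.95.88.11:
  218.0.0.0/7 (218.0.0.0 - 219.255.255.255) -> R7
  219.0.0.0/9 (219.0.0.0 - 219.127.255.255) -> R15
  219.64.0.0/11 (219.64.0.0 - 219.95.255.255) -> R16
  219.95.80.0/20 (219.95.80.0 - 219.95.95.255) -> R17
More-specific entries that do NOT match:
  219.95.88.16/28 (219.95.88.16 - 219.95.88.31) does not contain 219.95.88.11
  219.95.90.0/27 (219.95.90.0 - 219.95.90.31) does not contain 219.95.88.11
  219.95.92.0/22 (219.95.92.0 - 219.95.95.255) does not contain 219.95.88.11
  219.95.120.0/22 (219.95.120.0 - 219.95.123.255) does not contain 219.95.88.11
Longest matching prefix is /20 -> next hop R17.

R17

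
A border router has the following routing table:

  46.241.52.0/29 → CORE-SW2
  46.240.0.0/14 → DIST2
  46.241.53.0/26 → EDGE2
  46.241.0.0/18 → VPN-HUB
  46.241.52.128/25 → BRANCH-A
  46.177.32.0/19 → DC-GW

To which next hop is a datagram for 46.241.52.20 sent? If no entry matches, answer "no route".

VPN-HUB

Routes whose prefix contains 46.241.52.20:
  46.240.0.0/14 (46.240.0.0 - 46.243.255.255) -> DIST2
  46.241.0.0/18 (46.241.0.0 - 46.241.63.255) -> VPN-HUB
More-specific entries that do NOT match:
  46.241.52.0/29 (46.241.52.0 - 46.241.52.7) does not contain 46.241.52.20
  46.241.53.0/26 (46.241.53.0 - 46.241.53.63) does not contain 46.241.52.20
  46.241.52.128/25 (46.241.52.128 - 46.241.52.255) does not contain 46.241.52.20
  46.177.32.0/19 (46.177.32.0 - 46.177.63.255) does not contain 46.241.52.20
Longest matching prefix is /18 -> next hop VPN-HUB.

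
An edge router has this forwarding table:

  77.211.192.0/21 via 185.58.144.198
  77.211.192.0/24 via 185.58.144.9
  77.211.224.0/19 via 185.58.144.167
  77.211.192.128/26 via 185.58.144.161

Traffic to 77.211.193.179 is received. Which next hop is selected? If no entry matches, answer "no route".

Routes whose prefix contains 77.211.193.179:
  77.211.192.0/21 (77.211.192.0 - 77.211.199.255) -> 185.58.144.198
More-specific entries that do NOT match:
  77.211.192.128/26 (77.211.192.128 - 77.211.192.191) does not contain 77.211.193.179
  77.211.192.0/24 (77.211.192.0 - 77.211.192.255) does not contain 77.211.193.179
Longest matching prefix is /21 -> next hop 185.58.144.198.

185.58.144.198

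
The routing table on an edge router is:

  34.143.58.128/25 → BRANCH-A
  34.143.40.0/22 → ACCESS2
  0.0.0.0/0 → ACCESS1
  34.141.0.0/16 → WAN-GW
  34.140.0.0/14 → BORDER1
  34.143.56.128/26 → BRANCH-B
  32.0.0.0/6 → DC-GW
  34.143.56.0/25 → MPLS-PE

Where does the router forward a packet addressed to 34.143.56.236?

Routes whose prefix contains 34.143.56.236:
  0.0.0.0/0 (default, matches everything) -> ACCESS1
  32.0.0.0/6 (32.0.0.0 - 35.255.255.255) -> DC-GW
  34.140.0.0/14 (34.140.0.0 - 34.143.255.255) -> BORDER1
More-specific entries that do NOT match:
  34.143.56.128/26 (34.143.56.128 - 34.143.56.191) does not contain 34.143.56.236
  34.143.58.128/25 (34.143.58.128 - 34.143.58.255) does not contain 34.143.56.236
  34.143.56.0/25 (34.143.56.0 - 34.143.56.127) does not contain 34.143.56.236
  34.143.40.0/22 (34.143.40.0 - 34.143.43.255) does not contain 34.143.56.236
  34.141.0.0/16 (34.141.0.0 - 34.141.255.255) does not contain 34.143.56.236
Longest matching prefix is /14 -> next hop BORDER1.

BORDER1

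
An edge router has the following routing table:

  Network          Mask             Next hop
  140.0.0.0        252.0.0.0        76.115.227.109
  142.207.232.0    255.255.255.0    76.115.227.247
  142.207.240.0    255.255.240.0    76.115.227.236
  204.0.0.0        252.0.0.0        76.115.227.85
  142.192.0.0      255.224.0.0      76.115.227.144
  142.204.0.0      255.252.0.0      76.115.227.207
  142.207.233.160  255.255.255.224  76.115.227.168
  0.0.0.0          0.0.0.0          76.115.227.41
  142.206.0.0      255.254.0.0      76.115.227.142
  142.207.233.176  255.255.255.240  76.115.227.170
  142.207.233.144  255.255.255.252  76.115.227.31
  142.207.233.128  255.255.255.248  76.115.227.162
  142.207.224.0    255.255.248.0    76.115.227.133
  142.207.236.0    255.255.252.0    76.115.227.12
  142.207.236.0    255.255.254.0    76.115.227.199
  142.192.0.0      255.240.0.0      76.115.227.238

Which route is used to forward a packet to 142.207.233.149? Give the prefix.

142.206.0.0/15

Entries matching 142.207.233.149:
  0.0.0.0/0 (default, matches everything)
  140.0.0.0/6 (140.0.0.0 - 143.255.255.255)
  142.192.0.0/11 (142.192.0.0 - 142.223.255.255)
  142.192.0.0/12 (142.192.0.0 - 142.207.255.255)
  142.204.0.0/14 (142.204.0.0 - 142.207.255.255)
  142.206.0.0/15 (142.206.0.0 - 142.207.255.255)
Most specific is 142.206.0.0/15.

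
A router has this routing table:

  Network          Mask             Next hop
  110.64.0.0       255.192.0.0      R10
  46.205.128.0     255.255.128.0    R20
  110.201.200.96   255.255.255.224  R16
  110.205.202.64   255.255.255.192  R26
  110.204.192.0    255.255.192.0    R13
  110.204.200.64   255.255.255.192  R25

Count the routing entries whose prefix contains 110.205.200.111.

0

No listed prefix contains 110.205.200.111.
Total matching entries: 0.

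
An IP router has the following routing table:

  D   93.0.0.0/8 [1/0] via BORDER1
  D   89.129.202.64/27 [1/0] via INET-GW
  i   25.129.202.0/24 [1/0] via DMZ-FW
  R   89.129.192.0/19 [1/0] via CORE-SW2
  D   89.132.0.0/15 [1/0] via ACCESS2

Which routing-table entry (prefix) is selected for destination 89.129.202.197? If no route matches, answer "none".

Entries matching 89.129.202.197:
  89.129.192.0/19 (89.129.192.0 - 89.129.223.255)
Most specific is 89.129.192.0/19.

89.129.192.0/19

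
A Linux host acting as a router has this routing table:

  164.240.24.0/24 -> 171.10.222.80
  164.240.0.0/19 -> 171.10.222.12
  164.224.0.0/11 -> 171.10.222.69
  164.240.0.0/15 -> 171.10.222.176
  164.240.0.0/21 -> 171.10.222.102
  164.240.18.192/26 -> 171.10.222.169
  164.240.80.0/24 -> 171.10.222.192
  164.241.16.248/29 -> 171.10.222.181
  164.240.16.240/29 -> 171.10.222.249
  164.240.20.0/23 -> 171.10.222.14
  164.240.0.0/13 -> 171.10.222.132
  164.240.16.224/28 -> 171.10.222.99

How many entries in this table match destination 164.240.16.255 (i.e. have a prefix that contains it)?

Prefixes containing 164.240.16.255:
  164.224.0.0/11 (164.224.0.0 - 164.255.255.255)
  164.240.0.0/13 (164.240.0.0 - 164.247.255.255)
  164.240.0.0/15 (164.240.0.0 - 164.241.255.255)
  164.240.0.0/19 (164.240.0.0 - 164.240.31.255)
Total matching entries: 4.

4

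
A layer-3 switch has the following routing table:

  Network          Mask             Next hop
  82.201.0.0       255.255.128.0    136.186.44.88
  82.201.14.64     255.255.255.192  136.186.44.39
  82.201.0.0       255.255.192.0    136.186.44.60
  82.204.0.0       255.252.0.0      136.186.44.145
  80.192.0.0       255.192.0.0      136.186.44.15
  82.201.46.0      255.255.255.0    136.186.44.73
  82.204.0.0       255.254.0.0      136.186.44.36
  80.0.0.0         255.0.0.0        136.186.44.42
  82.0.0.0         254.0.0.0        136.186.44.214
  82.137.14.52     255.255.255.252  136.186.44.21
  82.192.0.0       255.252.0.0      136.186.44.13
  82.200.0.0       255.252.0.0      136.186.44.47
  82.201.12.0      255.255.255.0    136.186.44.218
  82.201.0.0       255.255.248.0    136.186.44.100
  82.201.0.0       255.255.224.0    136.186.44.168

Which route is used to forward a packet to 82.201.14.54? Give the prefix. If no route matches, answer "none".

82.201.0.0/19

Entries matching 82.201.14.54:
  82.0.0.0/7 (82.0.0.0 - 83.255.255.255)
  82.200.0.0/14 (82.200.0.0 - 82.203.255.255)
  82.201.0.0/17 (82.201.0.0 - 82.201.127.255)
  82.201.0.0/18 (82.201.0.0 - 82.201.63.255)
  82.201.0.0/19 (82.201.0.0 - 82.201.31.255)
Most specific is 82.201.0.0/19.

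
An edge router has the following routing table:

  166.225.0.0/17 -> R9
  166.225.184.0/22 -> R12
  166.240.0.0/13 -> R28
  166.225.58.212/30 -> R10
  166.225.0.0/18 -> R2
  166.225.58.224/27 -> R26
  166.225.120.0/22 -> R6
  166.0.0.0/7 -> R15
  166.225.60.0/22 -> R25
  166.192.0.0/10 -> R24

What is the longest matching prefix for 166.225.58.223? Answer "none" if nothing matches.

Entries matching 166.225.58.223:
  166.0.0.0/7 (166.0.0.0 - 167.255.255.255)
  166.192.0.0/10 (166.192.0.0 - 166.255.255.255)
  166.225.0.0/17 (166.225.0.0 - 166.225.127.255)
  166.225.0.0/18 (166.225.0.0 - 166.225.63.255)
Most specific is 166.225.0.0/18.

166.225.0.0/18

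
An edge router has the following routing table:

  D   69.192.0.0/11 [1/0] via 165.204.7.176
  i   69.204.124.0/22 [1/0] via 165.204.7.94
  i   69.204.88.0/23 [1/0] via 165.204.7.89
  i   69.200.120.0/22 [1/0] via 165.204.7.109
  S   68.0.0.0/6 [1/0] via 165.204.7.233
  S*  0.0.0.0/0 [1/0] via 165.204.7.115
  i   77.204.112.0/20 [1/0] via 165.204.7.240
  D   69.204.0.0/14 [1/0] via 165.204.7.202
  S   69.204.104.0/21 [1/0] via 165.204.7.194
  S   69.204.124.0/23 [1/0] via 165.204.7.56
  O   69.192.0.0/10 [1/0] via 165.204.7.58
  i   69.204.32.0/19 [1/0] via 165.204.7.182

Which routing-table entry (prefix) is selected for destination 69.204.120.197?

Entries matching 69.204.120.197:
  0.0.0.0/0 (default, matches everything)
  68.0.0.0/6 (68.0.0.0 - 71.255.255.255)
  69.192.0.0/10 (69.192.0.0 - 69.255.255.255)
  69.192.0.0/11 (69.192.0.0 - 69.223.255.255)
  69.204.0.0/14 (69.204.0.0 - 69.207.255.255)
Most specific is 69.204.0.0/14.

69.204.0.0/14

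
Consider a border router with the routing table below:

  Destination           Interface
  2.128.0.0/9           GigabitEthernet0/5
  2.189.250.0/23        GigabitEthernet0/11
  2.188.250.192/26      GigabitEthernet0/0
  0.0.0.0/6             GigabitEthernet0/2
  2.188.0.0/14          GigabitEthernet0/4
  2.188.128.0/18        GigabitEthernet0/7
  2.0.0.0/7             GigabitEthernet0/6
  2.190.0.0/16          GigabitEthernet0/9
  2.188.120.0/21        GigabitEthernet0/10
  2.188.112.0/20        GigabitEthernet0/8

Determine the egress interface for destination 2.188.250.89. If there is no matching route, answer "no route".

Routes whose prefix contains 2.188.250.89:
  0.0.0.0/6 (0.0.0.0 - 3.255.255.255) -> GigabitEthernet0/2
  2.0.0.0/7 (2.0.0.0 - 3.255.255.255) -> GigabitEthernet0/6
  2.128.0.0/9 (2.128.0.0 - 2.255.255.255) -> GigabitEthernet0/5
  2.188.0.0/14 (2.188.0.0 - 2.191.255.255) -> GigabitEthernet0/4
More-specific entries that do NOT match:
  2.188.250.192/26 (2.188.250.192 - 2.188.250.255) does not contain 2.188.250.89
  2.189.250.0/23 (2.189.250.0 - 2.189.251.255) does not contain 2.188.250.89
  2.188.120.0/21 (2.188.120.0 - 2.188.127.255) does not contain 2.188.250.89
  2.188.112.0/20 (2.188.112.0 - 2.188.127.255) does not contain 2.188.250.89
  2.188.128.0/18 (2.188.128.0 - 2.188.191.255) does not contain 2.188.250.89
  2.190.0.0/16 (2.190.0.0 - 2.190.255.255) does not contain 2.188.250.89
Longest matching prefix is /14 -> interface GigabitEthernet0/4.

GigabitEthernet0/4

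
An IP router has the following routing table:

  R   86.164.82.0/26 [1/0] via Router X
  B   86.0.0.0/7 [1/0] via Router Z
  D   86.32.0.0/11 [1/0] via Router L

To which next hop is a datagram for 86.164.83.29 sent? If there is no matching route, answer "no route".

Routes whose prefix contains 86.164.83.29:
  86.0.0.0/7 (86.0.0.0 - 87.255.255.255) -> Router Z
More-specific entries that do NOT match:
  86.164.82.0/26 (86.164.82.0 - 86.164.82.63) does not contain 86.164.83.29
  86.32.0.0/11 (86.32.0.0 - 86.63.255.255) does not contain 86.164.83.29
Longest matching prefix is /7 -> next hop Router Z.

Router Z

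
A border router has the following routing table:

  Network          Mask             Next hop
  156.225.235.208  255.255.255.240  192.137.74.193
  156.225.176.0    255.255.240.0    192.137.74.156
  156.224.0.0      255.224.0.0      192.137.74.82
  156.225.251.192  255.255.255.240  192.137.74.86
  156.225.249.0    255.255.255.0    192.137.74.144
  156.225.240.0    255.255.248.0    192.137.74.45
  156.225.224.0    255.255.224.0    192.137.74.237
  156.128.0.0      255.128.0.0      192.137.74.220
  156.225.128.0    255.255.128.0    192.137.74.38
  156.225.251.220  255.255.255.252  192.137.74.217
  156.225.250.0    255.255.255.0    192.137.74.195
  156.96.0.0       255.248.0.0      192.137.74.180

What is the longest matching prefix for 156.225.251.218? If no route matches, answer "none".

156.225.224.0/19

Entries matching 156.225.251.218:
  156.128.0.0/9 (156.128.0.0 - 156.255.255.255)
  156.224.0.0/11 (156.224.0.0 - 156.255.255.255)
  156.225.128.0/17 (156.225.128.0 - 156.225.255.255)
  156.225.224.0/19 (156.225.224.0 - 156.225.255.255)
Most specific is 156.225.224.0/19.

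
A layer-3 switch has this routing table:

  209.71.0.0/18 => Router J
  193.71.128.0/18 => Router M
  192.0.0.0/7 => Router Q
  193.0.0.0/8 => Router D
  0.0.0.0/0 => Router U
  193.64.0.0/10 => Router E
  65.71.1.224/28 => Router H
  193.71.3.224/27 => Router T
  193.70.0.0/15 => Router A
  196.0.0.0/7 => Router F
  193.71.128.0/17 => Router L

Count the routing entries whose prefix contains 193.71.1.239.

5

Prefixes containing 193.71.1.239:
  0.0.0.0/0 (default, matches everything)
  192.0.0.0/7 (192.0.0.0 - 193.255.255.255)
  193.0.0.0/8 (193.0.0.0 - 193.255.255.255)
  193.64.0.0/10 (193.64.0.0 - 193.127.255.255)
  193.70.0.0/15 (193.70.0.0 - 193.71.255.255)
Total matching entries: 5.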